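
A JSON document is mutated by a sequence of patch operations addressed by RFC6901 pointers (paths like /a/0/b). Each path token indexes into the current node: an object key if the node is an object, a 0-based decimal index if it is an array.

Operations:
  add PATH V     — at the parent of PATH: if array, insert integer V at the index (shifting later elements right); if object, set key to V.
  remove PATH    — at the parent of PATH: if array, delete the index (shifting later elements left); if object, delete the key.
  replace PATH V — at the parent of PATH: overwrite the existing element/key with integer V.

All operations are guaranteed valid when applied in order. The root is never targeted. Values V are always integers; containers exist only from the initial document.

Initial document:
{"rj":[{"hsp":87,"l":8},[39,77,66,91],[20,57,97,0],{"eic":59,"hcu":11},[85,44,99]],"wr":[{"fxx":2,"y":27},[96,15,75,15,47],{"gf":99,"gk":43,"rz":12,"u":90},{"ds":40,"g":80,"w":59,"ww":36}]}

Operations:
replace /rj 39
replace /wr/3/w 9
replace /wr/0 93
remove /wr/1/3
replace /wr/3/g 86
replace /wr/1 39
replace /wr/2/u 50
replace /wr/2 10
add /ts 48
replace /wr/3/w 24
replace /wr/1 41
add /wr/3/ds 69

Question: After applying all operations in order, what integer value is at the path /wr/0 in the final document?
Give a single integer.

After op 1 (replace /rj 39): {"rj":39,"wr":[{"fxx":2,"y":27},[96,15,75,15,47],{"gf":99,"gk":43,"rz":12,"u":90},{"ds":40,"g":80,"w":59,"ww":36}]}
After op 2 (replace /wr/3/w 9): {"rj":39,"wr":[{"fxx":2,"y":27},[96,15,75,15,47],{"gf":99,"gk":43,"rz":12,"u":90},{"ds":40,"g":80,"w":9,"ww":36}]}
After op 3 (replace /wr/0 93): {"rj":39,"wr":[93,[96,15,75,15,47],{"gf":99,"gk":43,"rz":12,"u":90},{"ds":40,"g":80,"w":9,"ww":36}]}
After op 4 (remove /wr/1/3): {"rj":39,"wr":[93,[96,15,75,47],{"gf":99,"gk":43,"rz":12,"u":90},{"ds":40,"g":80,"w":9,"ww":36}]}
After op 5 (replace /wr/3/g 86): {"rj":39,"wr":[93,[96,15,75,47],{"gf":99,"gk":43,"rz":12,"u":90},{"ds":40,"g":86,"w":9,"ww":36}]}
After op 6 (replace /wr/1 39): {"rj":39,"wr":[93,39,{"gf":99,"gk":43,"rz":12,"u":90},{"ds":40,"g":86,"w":9,"ww":36}]}
After op 7 (replace /wr/2/u 50): {"rj":39,"wr":[93,39,{"gf":99,"gk":43,"rz":12,"u":50},{"ds":40,"g":86,"w":9,"ww":36}]}
After op 8 (replace /wr/2 10): {"rj":39,"wr":[93,39,10,{"ds":40,"g":86,"w":9,"ww":36}]}
After op 9 (add /ts 48): {"rj":39,"ts":48,"wr":[93,39,10,{"ds":40,"g":86,"w":9,"ww":36}]}
After op 10 (replace /wr/3/w 24): {"rj":39,"ts":48,"wr":[93,39,10,{"ds":40,"g":86,"w":24,"ww":36}]}
After op 11 (replace /wr/1 41): {"rj":39,"ts":48,"wr":[93,41,10,{"ds":40,"g":86,"w":24,"ww":36}]}
After op 12 (add /wr/3/ds 69): {"rj":39,"ts":48,"wr":[93,41,10,{"ds":69,"g":86,"w":24,"ww":36}]}
Value at /wr/0: 93

Answer: 93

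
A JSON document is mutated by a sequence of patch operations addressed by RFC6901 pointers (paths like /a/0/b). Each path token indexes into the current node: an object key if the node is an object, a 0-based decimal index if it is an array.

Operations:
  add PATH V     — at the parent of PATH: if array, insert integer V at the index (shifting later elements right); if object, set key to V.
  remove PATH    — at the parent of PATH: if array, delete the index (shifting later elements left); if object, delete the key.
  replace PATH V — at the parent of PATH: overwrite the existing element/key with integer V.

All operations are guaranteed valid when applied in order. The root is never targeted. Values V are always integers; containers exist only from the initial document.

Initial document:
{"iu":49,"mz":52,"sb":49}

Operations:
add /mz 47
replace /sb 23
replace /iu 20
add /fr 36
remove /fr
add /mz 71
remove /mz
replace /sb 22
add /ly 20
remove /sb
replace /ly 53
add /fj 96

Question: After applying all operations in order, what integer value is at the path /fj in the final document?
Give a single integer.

After op 1 (add /mz 47): {"iu":49,"mz":47,"sb":49}
After op 2 (replace /sb 23): {"iu":49,"mz":47,"sb":23}
After op 3 (replace /iu 20): {"iu":20,"mz":47,"sb":23}
After op 4 (add /fr 36): {"fr":36,"iu":20,"mz":47,"sb":23}
After op 5 (remove /fr): {"iu":20,"mz":47,"sb":23}
After op 6 (add /mz 71): {"iu":20,"mz":71,"sb":23}
After op 7 (remove /mz): {"iu":20,"sb":23}
After op 8 (replace /sb 22): {"iu":20,"sb":22}
After op 9 (add /ly 20): {"iu":20,"ly":20,"sb":22}
After op 10 (remove /sb): {"iu":20,"ly":20}
After op 11 (replace /ly 53): {"iu":20,"ly":53}
After op 12 (add /fj 96): {"fj":96,"iu":20,"ly":53}
Value at /fj: 96

Answer: 96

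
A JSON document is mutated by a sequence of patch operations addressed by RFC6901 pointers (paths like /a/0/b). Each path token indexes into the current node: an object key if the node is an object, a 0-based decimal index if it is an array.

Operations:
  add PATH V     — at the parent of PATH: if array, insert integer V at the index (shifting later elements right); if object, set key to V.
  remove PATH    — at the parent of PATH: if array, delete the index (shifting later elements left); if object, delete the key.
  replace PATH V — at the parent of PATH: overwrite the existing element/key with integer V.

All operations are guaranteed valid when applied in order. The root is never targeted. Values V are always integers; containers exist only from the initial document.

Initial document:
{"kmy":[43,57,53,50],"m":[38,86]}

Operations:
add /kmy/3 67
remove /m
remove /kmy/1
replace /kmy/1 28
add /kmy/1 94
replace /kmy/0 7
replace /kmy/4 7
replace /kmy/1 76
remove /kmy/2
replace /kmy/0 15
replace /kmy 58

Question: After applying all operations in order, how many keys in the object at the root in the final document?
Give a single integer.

After op 1 (add /kmy/3 67): {"kmy":[43,57,53,67,50],"m":[38,86]}
After op 2 (remove /m): {"kmy":[43,57,53,67,50]}
After op 3 (remove /kmy/1): {"kmy":[43,53,67,50]}
After op 4 (replace /kmy/1 28): {"kmy":[43,28,67,50]}
After op 5 (add /kmy/1 94): {"kmy":[43,94,28,67,50]}
After op 6 (replace /kmy/0 7): {"kmy":[7,94,28,67,50]}
After op 7 (replace /kmy/4 7): {"kmy":[7,94,28,67,7]}
After op 8 (replace /kmy/1 76): {"kmy":[7,76,28,67,7]}
After op 9 (remove /kmy/2): {"kmy":[7,76,67,7]}
After op 10 (replace /kmy/0 15): {"kmy":[15,76,67,7]}
After op 11 (replace /kmy 58): {"kmy":58}
Size at the root: 1

Answer: 1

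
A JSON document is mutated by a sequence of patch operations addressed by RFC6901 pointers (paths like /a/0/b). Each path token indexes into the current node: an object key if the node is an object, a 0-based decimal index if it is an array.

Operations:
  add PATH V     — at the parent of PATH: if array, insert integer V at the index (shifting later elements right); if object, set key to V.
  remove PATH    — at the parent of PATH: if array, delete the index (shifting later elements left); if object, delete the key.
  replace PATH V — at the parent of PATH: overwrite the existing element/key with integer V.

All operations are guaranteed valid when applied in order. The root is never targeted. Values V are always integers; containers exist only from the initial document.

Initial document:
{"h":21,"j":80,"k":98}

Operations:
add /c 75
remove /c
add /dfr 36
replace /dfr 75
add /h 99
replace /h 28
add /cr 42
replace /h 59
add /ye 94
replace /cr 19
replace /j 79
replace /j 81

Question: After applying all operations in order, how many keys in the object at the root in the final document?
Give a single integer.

After op 1 (add /c 75): {"c":75,"h":21,"j":80,"k":98}
After op 2 (remove /c): {"h":21,"j":80,"k":98}
After op 3 (add /dfr 36): {"dfr":36,"h":21,"j":80,"k":98}
After op 4 (replace /dfr 75): {"dfr":75,"h":21,"j":80,"k":98}
After op 5 (add /h 99): {"dfr":75,"h":99,"j":80,"k":98}
After op 6 (replace /h 28): {"dfr":75,"h":28,"j":80,"k":98}
After op 7 (add /cr 42): {"cr":42,"dfr":75,"h":28,"j":80,"k":98}
After op 8 (replace /h 59): {"cr":42,"dfr":75,"h":59,"j":80,"k":98}
After op 9 (add /ye 94): {"cr":42,"dfr":75,"h":59,"j":80,"k":98,"ye":94}
After op 10 (replace /cr 19): {"cr":19,"dfr":75,"h":59,"j":80,"k":98,"ye":94}
After op 11 (replace /j 79): {"cr":19,"dfr":75,"h":59,"j":79,"k":98,"ye":94}
After op 12 (replace /j 81): {"cr":19,"dfr":75,"h":59,"j":81,"k":98,"ye":94}
Size at the root: 6

Answer: 6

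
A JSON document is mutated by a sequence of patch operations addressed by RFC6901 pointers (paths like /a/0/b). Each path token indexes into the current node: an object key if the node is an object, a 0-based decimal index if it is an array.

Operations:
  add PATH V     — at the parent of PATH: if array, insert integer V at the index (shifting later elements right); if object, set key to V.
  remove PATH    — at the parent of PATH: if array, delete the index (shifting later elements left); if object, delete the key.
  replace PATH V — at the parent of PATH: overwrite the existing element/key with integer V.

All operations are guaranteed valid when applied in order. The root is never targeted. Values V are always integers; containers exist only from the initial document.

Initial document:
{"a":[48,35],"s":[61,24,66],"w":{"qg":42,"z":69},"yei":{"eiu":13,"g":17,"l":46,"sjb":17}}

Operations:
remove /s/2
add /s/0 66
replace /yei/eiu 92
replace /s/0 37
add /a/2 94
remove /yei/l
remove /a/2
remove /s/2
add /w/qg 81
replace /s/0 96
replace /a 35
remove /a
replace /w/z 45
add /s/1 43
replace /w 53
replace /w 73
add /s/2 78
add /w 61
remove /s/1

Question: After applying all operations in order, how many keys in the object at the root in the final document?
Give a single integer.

After op 1 (remove /s/2): {"a":[48,35],"s":[61,24],"w":{"qg":42,"z":69},"yei":{"eiu":13,"g":17,"l":46,"sjb":17}}
After op 2 (add /s/0 66): {"a":[48,35],"s":[66,61,24],"w":{"qg":42,"z":69},"yei":{"eiu":13,"g":17,"l":46,"sjb":17}}
After op 3 (replace /yei/eiu 92): {"a":[48,35],"s":[66,61,24],"w":{"qg":42,"z":69},"yei":{"eiu":92,"g":17,"l":46,"sjb":17}}
After op 4 (replace /s/0 37): {"a":[48,35],"s":[37,61,24],"w":{"qg":42,"z":69},"yei":{"eiu":92,"g":17,"l":46,"sjb":17}}
After op 5 (add /a/2 94): {"a":[48,35,94],"s":[37,61,24],"w":{"qg":42,"z":69},"yei":{"eiu":92,"g":17,"l":46,"sjb":17}}
After op 6 (remove /yei/l): {"a":[48,35,94],"s":[37,61,24],"w":{"qg":42,"z":69},"yei":{"eiu":92,"g":17,"sjb":17}}
After op 7 (remove /a/2): {"a":[48,35],"s":[37,61,24],"w":{"qg":42,"z":69},"yei":{"eiu":92,"g":17,"sjb":17}}
After op 8 (remove /s/2): {"a":[48,35],"s":[37,61],"w":{"qg":42,"z":69},"yei":{"eiu":92,"g":17,"sjb":17}}
After op 9 (add /w/qg 81): {"a":[48,35],"s":[37,61],"w":{"qg":81,"z":69},"yei":{"eiu":92,"g":17,"sjb":17}}
After op 10 (replace /s/0 96): {"a":[48,35],"s":[96,61],"w":{"qg":81,"z":69},"yei":{"eiu":92,"g":17,"sjb":17}}
After op 11 (replace /a 35): {"a":35,"s":[96,61],"w":{"qg":81,"z":69},"yei":{"eiu":92,"g":17,"sjb":17}}
After op 12 (remove /a): {"s":[96,61],"w":{"qg":81,"z":69},"yei":{"eiu":92,"g":17,"sjb":17}}
After op 13 (replace /w/z 45): {"s":[96,61],"w":{"qg":81,"z":45},"yei":{"eiu":92,"g":17,"sjb":17}}
After op 14 (add /s/1 43): {"s":[96,43,61],"w":{"qg":81,"z":45},"yei":{"eiu":92,"g":17,"sjb":17}}
After op 15 (replace /w 53): {"s":[96,43,61],"w":53,"yei":{"eiu":92,"g":17,"sjb":17}}
After op 16 (replace /w 73): {"s":[96,43,61],"w":73,"yei":{"eiu":92,"g":17,"sjb":17}}
After op 17 (add /s/2 78): {"s":[96,43,78,61],"w":73,"yei":{"eiu":92,"g":17,"sjb":17}}
After op 18 (add /w 61): {"s":[96,43,78,61],"w":61,"yei":{"eiu":92,"g":17,"sjb":17}}
After op 19 (remove /s/1): {"s":[96,78,61],"w":61,"yei":{"eiu":92,"g":17,"sjb":17}}
Size at the root: 3

Answer: 3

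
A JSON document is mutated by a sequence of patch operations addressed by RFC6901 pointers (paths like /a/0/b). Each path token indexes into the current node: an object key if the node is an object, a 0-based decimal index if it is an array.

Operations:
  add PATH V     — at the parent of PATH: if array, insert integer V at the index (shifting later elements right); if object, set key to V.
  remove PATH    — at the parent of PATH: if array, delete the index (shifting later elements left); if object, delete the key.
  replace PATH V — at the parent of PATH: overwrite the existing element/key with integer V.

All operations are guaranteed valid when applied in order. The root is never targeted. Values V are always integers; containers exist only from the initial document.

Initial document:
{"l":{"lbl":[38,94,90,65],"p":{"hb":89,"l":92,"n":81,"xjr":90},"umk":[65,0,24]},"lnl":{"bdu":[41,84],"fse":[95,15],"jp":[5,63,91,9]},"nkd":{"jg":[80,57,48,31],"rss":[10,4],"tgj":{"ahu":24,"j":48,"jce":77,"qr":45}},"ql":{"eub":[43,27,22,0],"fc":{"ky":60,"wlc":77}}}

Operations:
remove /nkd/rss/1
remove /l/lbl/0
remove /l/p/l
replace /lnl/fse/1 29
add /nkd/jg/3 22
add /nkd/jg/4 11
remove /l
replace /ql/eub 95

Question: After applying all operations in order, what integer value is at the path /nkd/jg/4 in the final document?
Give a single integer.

Answer: 11

Derivation:
After op 1 (remove /nkd/rss/1): {"l":{"lbl":[38,94,90,65],"p":{"hb":89,"l":92,"n":81,"xjr":90},"umk":[65,0,24]},"lnl":{"bdu":[41,84],"fse":[95,15],"jp":[5,63,91,9]},"nkd":{"jg":[80,57,48,31],"rss":[10],"tgj":{"ahu":24,"j":48,"jce":77,"qr":45}},"ql":{"eub":[43,27,22,0],"fc":{"ky":60,"wlc":77}}}
After op 2 (remove /l/lbl/0): {"l":{"lbl":[94,90,65],"p":{"hb":89,"l":92,"n":81,"xjr":90},"umk":[65,0,24]},"lnl":{"bdu":[41,84],"fse":[95,15],"jp":[5,63,91,9]},"nkd":{"jg":[80,57,48,31],"rss":[10],"tgj":{"ahu":24,"j":48,"jce":77,"qr":45}},"ql":{"eub":[43,27,22,0],"fc":{"ky":60,"wlc":77}}}
After op 3 (remove /l/p/l): {"l":{"lbl":[94,90,65],"p":{"hb":89,"n":81,"xjr":90},"umk":[65,0,24]},"lnl":{"bdu":[41,84],"fse":[95,15],"jp":[5,63,91,9]},"nkd":{"jg":[80,57,48,31],"rss":[10],"tgj":{"ahu":24,"j":48,"jce":77,"qr":45}},"ql":{"eub":[43,27,22,0],"fc":{"ky":60,"wlc":77}}}
After op 4 (replace /lnl/fse/1 29): {"l":{"lbl":[94,90,65],"p":{"hb":89,"n":81,"xjr":90},"umk":[65,0,24]},"lnl":{"bdu":[41,84],"fse":[95,29],"jp":[5,63,91,9]},"nkd":{"jg":[80,57,48,31],"rss":[10],"tgj":{"ahu":24,"j":48,"jce":77,"qr":45}},"ql":{"eub":[43,27,22,0],"fc":{"ky":60,"wlc":77}}}
After op 5 (add /nkd/jg/3 22): {"l":{"lbl":[94,90,65],"p":{"hb":89,"n":81,"xjr":90},"umk":[65,0,24]},"lnl":{"bdu":[41,84],"fse":[95,29],"jp":[5,63,91,9]},"nkd":{"jg":[80,57,48,22,31],"rss":[10],"tgj":{"ahu":24,"j":48,"jce":77,"qr":45}},"ql":{"eub":[43,27,22,0],"fc":{"ky":60,"wlc":77}}}
After op 6 (add /nkd/jg/4 11): {"l":{"lbl":[94,90,65],"p":{"hb":89,"n":81,"xjr":90},"umk":[65,0,24]},"lnl":{"bdu":[41,84],"fse":[95,29],"jp":[5,63,91,9]},"nkd":{"jg":[80,57,48,22,11,31],"rss":[10],"tgj":{"ahu":24,"j":48,"jce":77,"qr":45}},"ql":{"eub":[43,27,22,0],"fc":{"ky":60,"wlc":77}}}
After op 7 (remove /l): {"lnl":{"bdu":[41,84],"fse":[95,29],"jp":[5,63,91,9]},"nkd":{"jg":[80,57,48,22,11,31],"rss":[10],"tgj":{"ahu":24,"j":48,"jce":77,"qr":45}},"ql":{"eub":[43,27,22,0],"fc":{"ky":60,"wlc":77}}}
After op 8 (replace /ql/eub 95): {"lnl":{"bdu":[41,84],"fse":[95,29],"jp":[5,63,91,9]},"nkd":{"jg":[80,57,48,22,11,31],"rss":[10],"tgj":{"ahu":24,"j":48,"jce":77,"qr":45}},"ql":{"eub":95,"fc":{"ky":60,"wlc":77}}}
Value at /nkd/jg/4: 11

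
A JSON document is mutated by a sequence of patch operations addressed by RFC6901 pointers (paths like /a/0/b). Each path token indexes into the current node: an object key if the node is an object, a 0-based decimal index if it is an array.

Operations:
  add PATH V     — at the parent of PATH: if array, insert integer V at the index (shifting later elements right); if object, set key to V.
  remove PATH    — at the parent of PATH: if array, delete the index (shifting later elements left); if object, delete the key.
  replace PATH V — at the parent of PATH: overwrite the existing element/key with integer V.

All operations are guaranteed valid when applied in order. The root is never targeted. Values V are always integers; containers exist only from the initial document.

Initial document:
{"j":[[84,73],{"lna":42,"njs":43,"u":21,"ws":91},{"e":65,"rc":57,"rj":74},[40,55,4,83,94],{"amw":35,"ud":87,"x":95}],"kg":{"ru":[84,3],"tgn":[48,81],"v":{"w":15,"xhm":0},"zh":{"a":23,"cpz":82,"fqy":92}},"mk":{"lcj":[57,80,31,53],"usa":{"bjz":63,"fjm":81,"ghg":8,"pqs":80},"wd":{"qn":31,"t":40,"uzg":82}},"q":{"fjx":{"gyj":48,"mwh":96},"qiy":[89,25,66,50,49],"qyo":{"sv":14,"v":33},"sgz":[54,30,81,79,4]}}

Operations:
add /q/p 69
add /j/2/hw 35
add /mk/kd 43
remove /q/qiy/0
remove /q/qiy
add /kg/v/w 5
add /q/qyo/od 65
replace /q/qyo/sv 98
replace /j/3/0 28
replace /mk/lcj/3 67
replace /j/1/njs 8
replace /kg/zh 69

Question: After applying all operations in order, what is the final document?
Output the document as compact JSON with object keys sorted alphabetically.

Answer: {"j":[[84,73],{"lna":42,"njs":8,"u":21,"ws":91},{"e":65,"hw":35,"rc":57,"rj":74},[28,55,4,83,94],{"amw":35,"ud":87,"x":95}],"kg":{"ru":[84,3],"tgn":[48,81],"v":{"w":5,"xhm":0},"zh":69},"mk":{"kd":43,"lcj":[57,80,31,67],"usa":{"bjz":63,"fjm":81,"ghg":8,"pqs":80},"wd":{"qn":31,"t":40,"uzg":82}},"q":{"fjx":{"gyj":48,"mwh":96},"p":69,"qyo":{"od":65,"sv":98,"v":33},"sgz":[54,30,81,79,4]}}

Derivation:
After op 1 (add /q/p 69): {"j":[[84,73],{"lna":42,"njs":43,"u":21,"ws":91},{"e":65,"rc":57,"rj":74},[40,55,4,83,94],{"amw":35,"ud":87,"x":95}],"kg":{"ru":[84,3],"tgn":[48,81],"v":{"w":15,"xhm":0},"zh":{"a":23,"cpz":82,"fqy":92}},"mk":{"lcj":[57,80,31,53],"usa":{"bjz":63,"fjm":81,"ghg":8,"pqs":80},"wd":{"qn":31,"t":40,"uzg":82}},"q":{"fjx":{"gyj":48,"mwh":96},"p":69,"qiy":[89,25,66,50,49],"qyo":{"sv":14,"v":33},"sgz":[54,30,81,79,4]}}
After op 2 (add /j/2/hw 35): {"j":[[84,73],{"lna":42,"njs":43,"u":21,"ws":91},{"e":65,"hw":35,"rc":57,"rj":74},[40,55,4,83,94],{"amw":35,"ud":87,"x":95}],"kg":{"ru":[84,3],"tgn":[48,81],"v":{"w":15,"xhm":0},"zh":{"a":23,"cpz":82,"fqy":92}},"mk":{"lcj":[57,80,31,53],"usa":{"bjz":63,"fjm":81,"ghg":8,"pqs":80},"wd":{"qn":31,"t":40,"uzg":82}},"q":{"fjx":{"gyj":48,"mwh":96},"p":69,"qiy":[89,25,66,50,49],"qyo":{"sv":14,"v":33},"sgz":[54,30,81,79,4]}}
After op 3 (add /mk/kd 43): {"j":[[84,73],{"lna":42,"njs":43,"u":21,"ws":91},{"e":65,"hw":35,"rc":57,"rj":74},[40,55,4,83,94],{"amw":35,"ud":87,"x":95}],"kg":{"ru":[84,3],"tgn":[48,81],"v":{"w":15,"xhm":0},"zh":{"a":23,"cpz":82,"fqy":92}},"mk":{"kd":43,"lcj":[57,80,31,53],"usa":{"bjz":63,"fjm":81,"ghg":8,"pqs":80},"wd":{"qn":31,"t":40,"uzg":82}},"q":{"fjx":{"gyj":48,"mwh":96},"p":69,"qiy":[89,25,66,50,49],"qyo":{"sv":14,"v":33},"sgz":[54,30,81,79,4]}}
After op 4 (remove /q/qiy/0): {"j":[[84,73],{"lna":42,"njs":43,"u":21,"ws":91},{"e":65,"hw":35,"rc":57,"rj":74},[40,55,4,83,94],{"amw":35,"ud":87,"x":95}],"kg":{"ru":[84,3],"tgn":[48,81],"v":{"w":15,"xhm":0},"zh":{"a":23,"cpz":82,"fqy":92}},"mk":{"kd":43,"lcj":[57,80,31,53],"usa":{"bjz":63,"fjm":81,"ghg":8,"pqs":80},"wd":{"qn":31,"t":40,"uzg":82}},"q":{"fjx":{"gyj":48,"mwh":96},"p":69,"qiy":[25,66,50,49],"qyo":{"sv":14,"v":33},"sgz":[54,30,81,79,4]}}
After op 5 (remove /q/qiy): {"j":[[84,73],{"lna":42,"njs":43,"u":21,"ws":91},{"e":65,"hw":35,"rc":57,"rj":74},[40,55,4,83,94],{"amw":35,"ud":87,"x":95}],"kg":{"ru":[84,3],"tgn":[48,81],"v":{"w":15,"xhm":0},"zh":{"a":23,"cpz":82,"fqy":92}},"mk":{"kd":43,"lcj":[57,80,31,53],"usa":{"bjz":63,"fjm":81,"ghg":8,"pqs":80},"wd":{"qn":31,"t":40,"uzg":82}},"q":{"fjx":{"gyj":48,"mwh":96},"p":69,"qyo":{"sv":14,"v":33},"sgz":[54,30,81,79,4]}}
After op 6 (add /kg/v/w 5): {"j":[[84,73],{"lna":42,"njs":43,"u":21,"ws":91},{"e":65,"hw":35,"rc":57,"rj":74},[40,55,4,83,94],{"amw":35,"ud":87,"x":95}],"kg":{"ru":[84,3],"tgn":[48,81],"v":{"w":5,"xhm":0},"zh":{"a":23,"cpz":82,"fqy":92}},"mk":{"kd":43,"lcj":[57,80,31,53],"usa":{"bjz":63,"fjm":81,"ghg":8,"pqs":80},"wd":{"qn":31,"t":40,"uzg":82}},"q":{"fjx":{"gyj":48,"mwh":96},"p":69,"qyo":{"sv":14,"v":33},"sgz":[54,30,81,79,4]}}
After op 7 (add /q/qyo/od 65): {"j":[[84,73],{"lna":42,"njs":43,"u":21,"ws":91},{"e":65,"hw":35,"rc":57,"rj":74},[40,55,4,83,94],{"amw":35,"ud":87,"x":95}],"kg":{"ru":[84,3],"tgn":[48,81],"v":{"w":5,"xhm":0},"zh":{"a":23,"cpz":82,"fqy":92}},"mk":{"kd":43,"lcj":[57,80,31,53],"usa":{"bjz":63,"fjm":81,"ghg":8,"pqs":80},"wd":{"qn":31,"t":40,"uzg":82}},"q":{"fjx":{"gyj":48,"mwh":96},"p":69,"qyo":{"od":65,"sv":14,"v":33},"sgz":[54,30,81,79,4]}}
After op 8 (replace /q/qyo/sv 98): {"j":[[84,73],{"lna":42,"njs":43,"u":21,"ws":91},{"e":65,"hw":35,"rc":57,"rj":74},[40,55,4,83,94],{"amw":35,"ud":87,"x":95}],"kg":{"ru":[84,3],"tgn":[48,81],"v":{"w":5,"xhm":0},"zh":{"a":23,"cpz":82,"fqy":92}},"mk":{"kd":43,"lcj":[57,80,31,53],"usa":{"bjz":63,"fjm":81,"ghg":8,"pqs":80},"wd":{"qn":31,"t":40,"uzg":82}},"q":{"fjx":{"gyj":48,"mwh":96},"p":69,"qyo":{"od":65,"sv":98,"v":33},"sgz":[54,30,81,79,4]}}
After op 9 (replace /j/3/0 28): {"j":[[84,73],{"lna":42,"njs":43,"u":21,"ws":91},{"e":65,"hw":35,"rc":57,"rj":74},[28,55,4,83,94],{"amw":35,"ud":87,"x":95}],"kg":{"ru":[84,3],"tgn":[48,81],"v":{"w":5,"xhm":0},"zh":{"a":23,"cpz":82,"fqy":92}},"mk":{"kd":43,"lcj":[57,80,31,53],"usa":{"bjz":63,"fjm":81,"ghg":8,"pqs":80},"wd":{"qn":31,"t":40,"uzg":82}},"q":{"fjx":{"gyj":48,"mwh":96},"p":69,"qyo":{"od":65,"sv":98,"v":33},"sgz":[54,30,81,79,4]}}
After op 10 (replace /mk/lcj/3 67): {"j":[[84,73],{"lna":42,"njs":43,"u":21,"ws":91},{"e":65,"hw":35,"rc":57,"rj":74},[28,55,4,83,94],{"amw":35,"ud":87,"x":95}],"kg":{"ru":[84,3],"tgn":[48,81],"v":{"w":5,"xhm":0},"zh":{"a":23,"cpz":82,"fqy":92}},"mk":{"kd":43,"lcj":[57,80,31,67],"usa":{"bjz":63,"fjm":81,"ghg":8,"pqs":80},"wd":{"qn":31,"t":40,"uzg":82}},"q":{"fjx":{"gyj":48,"mwh":96},"p":69,"qyo":{"od":65,"sv":98,"v":33},"sgz":[54,30,81,79,4]}}
After op 11 (replace /j/1/njs 8): {"j":[[84,73],{"lna":42,"njs":8,"u":21,"ws":91},{"e":65,"hw":35,"rc":57,"rj":74},[28,55,4,83,94],{"amw":35,"ud":87,"x":95}],"kg":{"ru":[84,3],"tgn":[48,81],"v":{"w":5,"xhm":0},"zh":{"a":23,"cpz":82,"fqy":92}},"mk":{"kd":43,"lcj":[57,80,31,67],"usa":{"bjz":63,"fjm":81,"ghg":8,"pqs":80},"wd":{"qn":31,"t":40,"uzg":82}},"q":{"fjx":{"gyj":48,"mwh":96},"p":69,"qyo":{"od":65,"sv":98,"v":33},"sgz":[54,30,81,79,4]}}
After op 12 (replace /kg/zh 69): {"j":[[84,73],{"lna":42,"njs":8,"u":21,"ws":91},{"e":65,"hw":35,"rc":57,"rj":74},[28,55,4,83,94],{"amw":35,"ud":87,"x":95}],"kg":{"ru":[84,3],"tgn":[48,81],"v":{"w":5,"xhm":0},"zh":69},"mk":{"kd":43,"lcj":[57,80,31,67],"usa":{"bjz":63,"fjm":81,"ghg":8,"pqs":80},"wd":{"qn":31,"t":40,"uzg":82}},"q":{"fjx":{"gyj":48,"mwh":96},"p":69,"qyo":{"od":65,"sv":98,"v":33},"sgz":[54,30,81,79,4]}}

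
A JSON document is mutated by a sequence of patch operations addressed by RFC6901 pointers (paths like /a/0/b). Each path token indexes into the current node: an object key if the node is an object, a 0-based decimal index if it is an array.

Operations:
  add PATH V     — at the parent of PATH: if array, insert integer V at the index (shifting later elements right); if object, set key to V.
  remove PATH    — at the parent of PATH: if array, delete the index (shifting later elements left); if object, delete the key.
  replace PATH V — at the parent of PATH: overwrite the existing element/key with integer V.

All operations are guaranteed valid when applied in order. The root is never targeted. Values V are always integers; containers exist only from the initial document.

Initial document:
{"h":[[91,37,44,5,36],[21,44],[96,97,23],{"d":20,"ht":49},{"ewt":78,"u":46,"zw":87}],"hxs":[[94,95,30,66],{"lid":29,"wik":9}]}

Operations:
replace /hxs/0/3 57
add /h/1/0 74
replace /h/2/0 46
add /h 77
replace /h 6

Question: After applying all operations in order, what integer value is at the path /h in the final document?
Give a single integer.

After op 1 (replace /hxs/0/3 57): {"h":[[91,37,44,5,36],[21,44],[96,97,23],{"d":20,"ht":49},{"ewt":78,"u":46,"zw":87}],"hxs":[[94,95,30,57],{"lid":29,"wik":9}]}
After op 2 (add /h/1/0 74): {"h":[[91,37,44,5,36],[74,21,44],[96,97,23],{"d":20,"ht":49},{"ewt":78,"u":46,"zw":87}],"hxs":[[94,95,30,57],{"lid":29,"wik":9}]}
After op 3 (replace /h/2/0 46): {"h":[[91,37,44,5,36],[74,21,44],[46,97,23],{"d":20,"ht":49},{"ewt":78,"u":46,"zw":87}],"hxs":[[94,95,30,57],{"lid":29,"wik":9}]}
After op 4 (add /h 77): {"h":77,"hxs":[[94,95,30,57],{"lid":29,"wik":9}]}
After op 5 (replace /h 6): {"h":6,"hxs":[[94,95,30,57],{"lid":29,"wik":9}]}
Value at /h: 6

Answer: 6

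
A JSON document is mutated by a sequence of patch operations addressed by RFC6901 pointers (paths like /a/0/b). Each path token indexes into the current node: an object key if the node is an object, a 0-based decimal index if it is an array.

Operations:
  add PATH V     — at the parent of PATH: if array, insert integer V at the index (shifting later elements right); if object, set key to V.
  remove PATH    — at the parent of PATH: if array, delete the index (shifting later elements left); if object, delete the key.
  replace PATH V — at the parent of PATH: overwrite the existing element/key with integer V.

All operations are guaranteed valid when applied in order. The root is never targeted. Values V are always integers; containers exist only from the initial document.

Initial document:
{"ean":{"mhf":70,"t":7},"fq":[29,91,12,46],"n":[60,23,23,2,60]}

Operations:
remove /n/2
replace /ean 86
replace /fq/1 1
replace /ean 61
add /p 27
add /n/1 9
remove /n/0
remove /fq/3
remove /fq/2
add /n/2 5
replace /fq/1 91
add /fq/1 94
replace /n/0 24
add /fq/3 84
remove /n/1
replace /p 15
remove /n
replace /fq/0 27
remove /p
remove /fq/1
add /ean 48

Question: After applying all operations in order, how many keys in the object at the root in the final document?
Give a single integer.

Answer: 2

Derivation:
After op 1 (remove /n/2): {"ean":{"mhf":70,"t":7},"fq":[29,91,12,46],"n":[60,23,2,60]}
After op 2 (replace /ean 86): {"ean":86,"fq":[29,91,12,46],"n":[60,23,2,60]}
After op 3 (replace /fq/1 1): {"ean":86,"fq":[29,1,12,46],"n":[60,23,2,60]}
After op 4 (replace /ean 61): {"ean":61,"fq":[29,1,12,46],"n":[60,23,2,60]}
After op 5 (add /p 27): {"ean":61,"fq":[29,1,12,46],"n":[60,23,2,60],"p":27}
After op 6 (add /n/1 9): {"ean":61,"fq":[29,1,12,46],"n":[60,9,23,2,60],"p":27}
After op 7 (remove /n/0): {"ean":61,"fq":[29,1,12,46],"n":[9,23,2,60],"p":27}
After op 8 (remove /fq/3): {"ean":61,"fq":[29,1,12],"n":[9,23,2,60],"p":27}
After op 9 (remove /fq/2): {"ean":61,"fq":[29,1],"n":[9,23,2,60],"p":27}
After op 10 (add /n/2 5): {"ean":61,"fq":[29,1],"n":[9,23,5,2,60],"p":27}
After op 11 (replace /fq/1 91): {"ean":61,"fq":[29,91],"n":[9,23,5,2,60],"p":27}
After op 12 (add /fq/1 94): {"ean":61,"fq":[29,94,91],"n":[9,23,5,2,60],"p":27}
After op 13 (replace /n/0 24): {"ean":61,"fq":[29,94,91],"n":[24,23,5,2,60],"p":27}
After op 14 (add /fq/3 84): {"ean":61,"fq":[29,94,91,84],"n":[24,23,5,2,60],"p":27}
After op 15 (remove /n/1): {"ean":61,"fq":[29,94,91,84],"n":[24,5,2,60],"p":27}
After op 16 (replace /p 15): {"ean":61,"fq":[29,94,91,84],"n":[24,5,2,60],"p":15}
After op 17 (remove /n): {"ean":61,"fq":[29,94,91,84],"p":15}
After op 18 (replace /fq/0 27): {"ean":61,"fq":[27,94,91,84],"p":15}
After op 19 (remove /p): {"ean":61,"fq":[27,94,91,84]}
After op 20 (remove /fq/1): {"ean":61,"fq":[27,91,84]}
After op 21 (add /ean 48): {"ean":48,"fq":[27,91,84]}
Size at the root: 2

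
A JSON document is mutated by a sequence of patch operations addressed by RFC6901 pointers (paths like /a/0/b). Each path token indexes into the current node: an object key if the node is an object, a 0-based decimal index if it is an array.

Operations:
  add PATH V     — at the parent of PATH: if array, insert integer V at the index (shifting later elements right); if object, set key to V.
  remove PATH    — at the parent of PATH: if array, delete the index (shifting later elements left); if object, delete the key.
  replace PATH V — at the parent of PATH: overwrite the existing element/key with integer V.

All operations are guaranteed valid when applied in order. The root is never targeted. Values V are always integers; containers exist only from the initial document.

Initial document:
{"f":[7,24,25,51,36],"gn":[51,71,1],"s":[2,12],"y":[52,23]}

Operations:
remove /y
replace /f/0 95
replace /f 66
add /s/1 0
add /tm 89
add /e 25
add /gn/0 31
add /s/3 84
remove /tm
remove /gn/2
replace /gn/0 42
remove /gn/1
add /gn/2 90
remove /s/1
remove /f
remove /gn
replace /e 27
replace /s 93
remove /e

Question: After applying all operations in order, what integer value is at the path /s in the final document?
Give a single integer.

After op 1 (remove /y): {"f":[7,24,25,51,36],"gn":[51,71,1],"s":[2,12]}
After op 2 (replace /f/0 95): {"f":[95,24,25,51,36],"gn":[51,71,1],"s":[2,12]}
After op 3 (replace /f 66): {"f":66,"gn":[51,71,1],"s":[2,12]}
After op 4 (add /s/1 0): {"f":66,"gn":[51,71,1],"s":[2,0,12]}
After op 5 (add /tm 89): {"f":66,"gn":[51,71,1],"s":[2,0,12],"tm":89}
After op 6 (add /e 25): {"e":25,"f":66,"gn":[51,71,1],"s":[2,0,12],"tm":89}
After op 7 (add /gn/0 31): {"e":25,"f":66,"gn":[31,51,71,1],"s":[2,0,12],"tm":89}
After op 8 (add /s/3 84): {"e":25,"f":66,"gn":[31,51,71,1],"s":[2,0,12,84],"tm":89}
After op 9 (remove /tm): {"e":25,"f":66,"gn":[31,51,71,1],"s":[2,0,12,84]}
After op 10 (remove /gn/2): {"e":25,"f":66,"gn":[31,51,1],"s":[2,0,12,84]}
After op 11 (replace /gn/0 42): {"e":25,"f":66,"gn":[42,51,1],"s":[2,0,12,84]}
After op 12 (remove /gn/1): {"e":25,"f":66,"gn":[42,1],"s":[2,0,12,84]}
After op 13 (add /gn/2 90): {"e":25,"f":66,"gn":[42,1,90],"s":[2,0,12,84]}
After op 14 (remove /s/1): {"e":25,"f":66,"gn":[42,1,90],"s":[2,12,84]}
After op 15 (remove /f): {"e":25,"gn":[42,1,90],"s":[2,12,84]}
After op 16 (remove /gn): {"e":25,"s":[2,12,84]}
After op 17 (replace /e 27): {"e":27,"s":[2,12,84]}
After op 18 (replace /s 93): {"e":27,"s":93}
After op 19 (remove /e): {"s":93}
Value at /s: 93

Answer: 93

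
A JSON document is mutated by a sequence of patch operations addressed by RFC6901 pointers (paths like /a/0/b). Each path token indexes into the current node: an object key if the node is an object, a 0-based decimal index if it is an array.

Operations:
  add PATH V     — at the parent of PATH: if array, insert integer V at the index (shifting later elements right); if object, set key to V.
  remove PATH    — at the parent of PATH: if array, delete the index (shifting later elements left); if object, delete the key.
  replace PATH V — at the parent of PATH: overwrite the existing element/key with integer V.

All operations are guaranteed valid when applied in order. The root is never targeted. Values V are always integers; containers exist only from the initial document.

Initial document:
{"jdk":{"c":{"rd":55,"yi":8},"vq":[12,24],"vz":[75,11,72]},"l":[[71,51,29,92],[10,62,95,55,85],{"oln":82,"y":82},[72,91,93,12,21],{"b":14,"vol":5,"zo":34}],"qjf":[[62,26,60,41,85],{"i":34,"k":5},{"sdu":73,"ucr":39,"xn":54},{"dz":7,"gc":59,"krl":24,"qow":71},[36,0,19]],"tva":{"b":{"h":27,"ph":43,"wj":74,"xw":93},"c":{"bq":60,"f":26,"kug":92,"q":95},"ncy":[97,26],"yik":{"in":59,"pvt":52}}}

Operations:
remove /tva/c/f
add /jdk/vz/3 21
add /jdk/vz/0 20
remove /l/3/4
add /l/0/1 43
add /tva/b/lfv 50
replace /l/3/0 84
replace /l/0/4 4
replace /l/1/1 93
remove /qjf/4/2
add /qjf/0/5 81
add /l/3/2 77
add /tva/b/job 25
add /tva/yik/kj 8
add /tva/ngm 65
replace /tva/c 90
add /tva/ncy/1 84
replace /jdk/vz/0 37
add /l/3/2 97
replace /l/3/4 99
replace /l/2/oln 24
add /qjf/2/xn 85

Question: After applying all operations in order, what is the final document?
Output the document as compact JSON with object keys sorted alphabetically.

After op 1 (remove /tva/c/f): {"jdk":{"c":{"rd":55,"yi":8},"vq":[12,24],"vz":[75,11,72]},"l":[[71,51,29,92],[10,62,95,55,85],{"oln":82,"y":82},[72,91,93,12,21],{"b":14,"vol":5,"zo":34}],"qjf":[[62,26,60,41,85],{"i":34,"k":5},{"sdu":73,"ucr":39,"xn":54},{"dz":7,"gc":59,"krl":24,"qow":71},[36,0,19]],"tva":{"b":{"h":27,"ph":43,"wj":74,"xw":93},"c":{"bq":60,"kug":92,"q":95},"ncy":[97,26],"yik":{"in":59,"pvt":52}}}
After op 3 (add /jdk/vz/0 20): {"jdk":{"c":{"rd":55,"yi":8},"vq":[12,24],"vz":[20,75,11,72,21]},"l":[[71,51,29,92],[10,62,95,55,85],{"oln":82,"y":82},[72,91,93,12,21],{"b":14,"vol":5,"zo":34}],"qjf":[[62,26,60,41,85],{"i":34,"k":5},{"sdu":73,"ucr":39,"xn":54},{"dz":7,"gc":59,"krl":24,"qow":71},[36,0,19]],"tva":{"b":{"h":27,"ph":43,"wj":74,"xw":93},"c":{"bq":60,"kug":92,"q":95},"ncy":[97,26],"yik":{"in":59,"pvt":52}}}
After op 5 (add /l/0/1 43): {"jdk":{"c":{"rd":55,"yi":8},"vq":[12,24],"vz":[20,75,11,72,21]},"l":[[71,43,51,29,92],[10,62,95,55,85],{"oln":82,"y":82},[72,91,93,12],{"b":14,"vol":5,"zo":34}],"qjf":[[62,26,60,41,85],{"i":34,"k":5},{"sdu":73,"ucr":39,"xn":54},{"dz":7,"gc":59,"krl":24,"qow":71},[36,0,19]],"tva":{"b":{"h":27,"ph":43,"wj":74,"xw":93},"c":{"bq":60,"kug":92,"q":95},"ncy":[97,26],"yik":{"in":59,"pvt":52}}}
After op 7 (replace /l/3/0 84): {"jdk":{"c":{"rd":55,"yi":8},"vq":[12,24],"vz":[20,75,11,72,21]},"l":[[71,43,51,29,92],[10,62,95,55,85],{"oln":82,"y":82},[84,91,93,12],{"b":14,"vol":5,"zo":34}],"qjf":[[62,26,60,41,85],{"i":34,"k":5},{"sdu":73,"ucr":39,"xn":54},{"dz":7,"gc":59,"krl":24,"qow":71},[36,0,19]],"tva":{"b":{"h":27,"lfv":50,"ph":43,"wj":74,"xw":93},"c":{"bq":60,"kug":92,"q":95},"ncy":[97,26],"yik":{"in":59,"pvt":52}}}
After op 9 (replace /l/1/1 93): {"jdk":{"c":{"rd":55,"yi":8},"vq":[12,24],"vz":[20,75,11,72,21]},"l":[[71,43,51,29,4],[10,93,95,55,85],{"oln":82,"y":82},[84,91,93,12],{"b":14,"vol":5,"zo":34}],"qjf":[[62,26,60,41,85],{"i":34,"k":5},{"sdu":73,"ucr":39,"xn":54},{"dz":7,"gc":59,"krl":24,"qow":71},[36,0,19]],"tva":{"b":{"h":27,"lfv":50,"ph":43,"wj":74,"xw":93},"c":{"bq":60,"kug":92,"q":95},"ncy":[97,26],"yik":{"in":59,"pvt":52}}}
After op 11 (add /qjf/0/5 81): {"jdk":{"c":{"rd":55,"yi":8},"vq":[12,24],"vz":[20,75,11,72,21]},"l":[[71,43,51,29,4],[10,93,95,55,85],{"oln":82,"y":82},[84,91,93,12],{"b":14,"vol":5,"zo":34}],"qjf":[[62,26,60,41,85,81],{"i":34,"k":5},{"sdu":73,"ucr":39,"xn":54},{"dz":7,"gc":59,"krl":24,"qow":71},[36,0]],"tva":{"b":{"h":27,"lfv":50,"ph":43,"wj":74,"xw":93},"c":{"bq":60,"kug":92,"q":95},"ncy":[97,26],"yik":{"in":59,"pvt":52}}}
After op 13 (add /tva/b/job 25): {"jdk":{"c":{"rd":55,"yi":8},"vq":[12,24],"vz":[20,75,11,72,21]},"l":[[71,43,51,29,4],[10,93,95,55,85],{"oln":82,"y":82},[84,91,77,93,12],{"b":14,"vol":5,"zo":34}],"qjf":[[62,26,60,41,85,81],{"i":34,"k":5},{"sdu":73,"ucr":39,"xn":54},{"dz":7,"gc":59,"krl":24,"qow":71},[36,0]],"tva":{"b":{"h":27,"job":25,"lfv":50,"ph":43,"wj":74,"xw":93},"c":{"bq":60,"kug":92,"q":95},"ncy":[97,26],"yik":{"in":59,"pvt":52}}}
After op 15 (add /tva/ngm 65): {"jdk":{"c":{"rd":55,"yi":8},"vq":[12,24],"vz":[20,75,11,72,21]},"l":[[71,43,51,29,4],[10,93,95,55,85],{"oln":82,"y":82},[84,91,77,93,12],{"b":14,"vol":5,"zo":34}],"qjf":[[62,26,60,41,85,81],{"i":34,"k":5},{"sdu":73,"ucr":39,"xn":54},{"dz":7,"gc":59,"krl":24,"qow":71},[36,0]],"tva":{"b":{"h":27,"job":25,"lfv":50,"ph":43,"wj":74,"xw":93},"c":{"bq":60,"kug":92,"q":95},"ncy":[97,26],"ngm":65,"yik":{"in":59,"kj":8,"pvt":52}}}
After op 17 (add /tva/ncy/1 84): {"jdk":{"c":{"rd":55,"yi":8},"vq":[12,24],"vz":[20,75,11,72,21]},"l":[[71,43,51,29,4],[10,93,95,55,85],{"oln":82,"y":82},[84,91,77,93,12],{"b":14,"vol":5,"zo":34}],"qjf":[[62,26,60,41,85,81],{"i":34,"k":5},{"sdu":73,"ucr":39,"xn":54},{"dz":7,"gc":59,"krl":24,"qow":71},[36,0]],"tva":{"b":{"h":27,"job":25,"lfv":50,"ph":43,"wj":74,"xw":93},"c":90,"ncy":[97,84,26],"ngm":65,"yik":{"in":59,"kj":8,"pvt":52}}}
After op 19 (add /l/3/2 97): {"jdk":{"c":{"rd":55,"yi":8},"vq":[12,24],"vz":[37,75,11,72,21]},"l":[[71,43,51,29,4],[10,93,95,55,85],{"oln":82,"y":82},[84,91,97,77,93,12],{"b":14,"vol":5,"zo":34}],"qjf":[[62,26,60,41,85,81],{"i":34,"k":5},{"sdu":73,"ucr":39,"xn":54},{"dz":7,"gc":59,"krl":24,"qow":71},[36,0]],"tva":{"b":{"h":27,"job":25,"lfv":50,"ph":43,"wj":74,"xw":93},"c":90,"ncy":[97,84,26],"ngm":65,"yik":{"in":59,"kj":8,"pvt":52}}}
After op 22 (add /qjf/2/xn 85): {"jdk":{"c":{"rd":55,"yi":8},"vq":[12,24],"vz":[37,75,11,72,21]},"l":[[71,43,51,29,4],[10,93,95,55,85],{"oln":24,"y":82},[84,91,97,77,99,12],{"b":14,"vol":5,"zo":34}],"qjf":[[62,26,60,41,85,81],{"i":34,"k":5},{"sdu":73,"ucr":39,"xn":85},{"dz":7,"gc":59,"krl":24,"qow":71},[36,0]],"tva":{"b":{"h":27,"job":25,"lfv":50,"ph":43,"wj":74,"xw":93},"c":90,"ncy":[97,84,26],"ngm":65,"yik":{"in":59,"kj":8,"pvt":52}}}

Answer: {"jdk":{"c":{"rd":55,"yi":8},"vq":[12,24],"vz":[37,75,11,72,21]},"l":[[71,43,51,29,4],[10,93,95,55,85],{"oln":24,"y":82},[84,91,97,77,99,12],{"b":14,"vol":5,"zo":34}],"qjf":[[62,26,60,41,85,81],{"i":34,"k":5},{"sdu":73,"ucr":39,"xn":85},{"dz":7,"gc":59,"krl":24,"qow":71},[36,0]],"tva":{"b":{"h":27,"job":25,"lfv":50,"ph":43,"wj":74,"xw":93},"c":90,"ncy":[97,84,26],"ngm":65,"yik":{"in":59,"kj":8,"pvt":52}}}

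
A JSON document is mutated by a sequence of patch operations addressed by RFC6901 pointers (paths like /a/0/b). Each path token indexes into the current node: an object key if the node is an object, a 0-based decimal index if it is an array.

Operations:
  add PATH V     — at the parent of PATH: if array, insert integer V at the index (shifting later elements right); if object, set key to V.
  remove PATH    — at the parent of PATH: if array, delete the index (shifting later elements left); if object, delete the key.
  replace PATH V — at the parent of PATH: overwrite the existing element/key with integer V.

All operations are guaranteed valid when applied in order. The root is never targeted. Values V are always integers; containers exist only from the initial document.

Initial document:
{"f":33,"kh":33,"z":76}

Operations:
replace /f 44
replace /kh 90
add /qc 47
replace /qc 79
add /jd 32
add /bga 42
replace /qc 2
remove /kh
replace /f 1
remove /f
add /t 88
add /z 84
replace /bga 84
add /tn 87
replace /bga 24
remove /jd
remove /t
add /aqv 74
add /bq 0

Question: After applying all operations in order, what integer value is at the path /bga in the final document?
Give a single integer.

After op 1 (replace /f 44): {"f":44,"kh":33,"z":76}
After op 2 (replace /kh 90): {"f":44,"kh":90,"z":76}
After op 3 (add /qc 47): {"f":44,"kh":90,"qc":47,"z":76}
After op 4 (replace /qc 79): {"f":44,"kh":90,"qc":79,"z":76}
After op 5 (add /jd 32): {"f":44,"jd":32,"kh":90,"qc":79,"z":76}
After op 6 (add /bga 42): {"bga":42,"f":44,"jd":32,"kh":90,"qc":79,"z":76}
After op 7 (replace /qc 2): {"bga":42,"f":44,"jd":32,"kh":90,"qc":2,"z":76}
After op 8 (remove /kh): {"bga":42,"f":44,"jd":32,"qc":2,"z":76}
After op 9 (replace /f 1): {"bga":42,"f":1,"jd":32,"qc":2,"z":76}
After op 10 (remove /f): {"bga":42,"jd":32,"qc":2,"z":76}
After op 11 (add /t 88): {"bga":42,"jd":32,"qc":2,"t":88,"z":76}
After op 12 (add /z 84): {"bga":42,"jd":32,"qc":2,"t":88,"z":84}
After op 13 (replace /bga 84): {"bga":84,"jd":32,"qc":2,"t":88,"z":84}
After op 14 (add /tn 87): {"bga":84,"jd":32,"qc":2,"t":88,"tn":87,"z":84}
After op 15 (replace /bga 24): {"bga":24,"jd":32,"qc":2,"t":88,"tn":87,"z":84}
After op 16 (remove /jd): {"bga":24,"qc":2,"t":88,"tn":87,"z":84}
After op 17 (remove /t): {"bga":24,"qc":2,"tn":87,"z":84}
After op 18 (add /aqv 74): {"aqv":74,"bga":24,"qc":2,"tn":87,"z":84}
After op 19 (add /bq 0): {"aqv":74,"bga":24,"bq":0,"qc":2,"tn":87,"z":84}
Value at /bga: 24

Answer: 24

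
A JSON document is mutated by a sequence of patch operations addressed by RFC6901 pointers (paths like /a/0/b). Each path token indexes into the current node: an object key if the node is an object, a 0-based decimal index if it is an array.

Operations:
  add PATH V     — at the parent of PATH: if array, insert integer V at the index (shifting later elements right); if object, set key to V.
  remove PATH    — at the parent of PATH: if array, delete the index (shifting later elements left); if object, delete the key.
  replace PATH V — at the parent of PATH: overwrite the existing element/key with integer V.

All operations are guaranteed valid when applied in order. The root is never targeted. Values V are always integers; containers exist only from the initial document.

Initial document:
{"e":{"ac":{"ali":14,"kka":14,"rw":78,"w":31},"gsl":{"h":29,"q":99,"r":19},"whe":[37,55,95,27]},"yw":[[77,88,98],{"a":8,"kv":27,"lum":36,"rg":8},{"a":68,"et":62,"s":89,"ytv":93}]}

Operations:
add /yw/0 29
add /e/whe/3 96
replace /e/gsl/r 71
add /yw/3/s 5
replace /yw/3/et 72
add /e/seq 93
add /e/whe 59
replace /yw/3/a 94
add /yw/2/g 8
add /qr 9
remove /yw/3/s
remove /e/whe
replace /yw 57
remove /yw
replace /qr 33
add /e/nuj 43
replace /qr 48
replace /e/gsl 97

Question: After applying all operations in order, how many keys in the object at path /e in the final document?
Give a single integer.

Answer: 4

Derivation:
After op 1 (add /yw/0 29): {"e":{"ac":{"ali":14,"kka":14,"rw":78,"w":31},"gsl":{"h":29,"q":99,"r":19},"whe":[37,55,95,27]},"yw":[29,[77,88,98],{"a":8,"kv":27,"lum":36,"rg":8},{"a":68,"et":62,"s":89,"ytv":93}]}
After op 2 (add /e/whe/3 96): {"e":{"ac":{"ali":14,"kka":14,"rw":78,"w":31},"gsl":{"h":29,"q":99,"r":19},"whe":[37,55,95,96,27]},"yw":[29,[77,88,98],{"a":8,"kv":27,"lum":36,"rg":8},{"a":68,"et":62,"s":89,"ytv":93}]}
After op 3 (replace /e/gsl/r 71): {"e":{"ac":{"ali":14,"kka":14,"rw":78,"w":31},"gsl":{"h":29,"q":99,"r":71},"whe":[37,55,95,96,27]},"yw":[29,[77,88,98],{"a":8,"kv":27,"lum":36,"rg":8},{"a":68,"et":62,"s":89,"ytv":93}]}
After op 4 (add /yw/3/s 5): {"e":{"ac":{"ali":14,"kka":14,"rw":78,"w":31},"gsl":{"h":29,"q":99,"r":71},"whe":[37,55,95,96,27]},"yw":[29,[77,88,98],{"a":8,"kv":27,"lum":36,"rg":8},{"a":68,"et":62,"s":5,"ytv":93}]}
After op 5 (replace /yw/3/et 72): {"e":{"ac":{"ali":14,"kka":14,"rw":78,"w":31},"gsl":{"h":29,"q":99,"r":71},"whe":[37,55,95,96,27]},"yw":[29,[77,88,98],{"a":8,"kv":27,"lum":36,"rg":8},{"a":68,"et":72,"s":5,"ytv":93}]}
After op 6 (add /e/seq 93): {"e":{"ac":{"ali":14,"kka":14,"rw":78,"w":31},"gsl":{"h":29,"q":99,"r":71},"seq":93,"whe":[37,55,95,96,27]},"yw":[29,[77,88,98],{"a":8,"kv":27,"lum":36,"rg":8},{"a":68,"et":72,"s":5,"ytv":93}]}
After op 7 (add /e/whe 59): {"e":{"ac":{"ali":14,"kka":14,"rw":78,"w":31},"gsl":{"h":29,"q":99,"r":71},"seq":93,"whe":59},"yw":[29,[77,88,98],{"a":8,"kv":27,"lum":36,"rg":8},{"a":68,"et":72,"s":5,"ytv":93}]}
After op 8 (replace /yw/3/a 94): {"e":{"ac":{"ali":14,"kka":14,"rw":78,"w":31},"gsl":{"h":29,"q":99,"r":71},"seq":93,"whe":59},"yw":[29,[77,88,98],{"a":8,"kv":27,"lum":36,"rg":8},{"a":94,"et":72,"s":5,"ytv":93}]}
After op 9 (add /yw/2/g 8): {"e":{"ac":{"ali":14,"kka":14,"rw":78,"w":31},"gsl":{"h":29,"q":99,"r":71},"seq":93,"whe":59},"yw":[29,[77,88,98],{"a":8,"g":8,"kv":27,"lum":36,"rg":8},{"a":94,"et":72,"s":5,"ytv":93}]}
After op 10 (add /qr 9): {"e":{"ac":{"ali":14,"kka":14,"rw":78,"w":31},"gsl":{"h":29,"q":99,"r":71},"seq":93,"whe":59},"qr":9,"yw":[29,[77,88,98],{"a":8,"g":8,"kv":27,"lum":36,"rg":8},{"a":94,"et":72,"s":5,"ytv":93}]}
After op 11 (remove /yw/3/s): {"e":{"ac":{"ali":14,"kka":14,"rw":78,"w":31},"gsl":{"h":29,"q":99,"r":71},"seq":93,"whe":59},"qr":9,"yw":[29,[77,88,98],{"a":8,"g":8,"kv":27,"lum":36,"rg":8},{"a":94,"et":72,"ytv":93}]}
After op 12 (remove /e/whe): {"e":{"ac":{"ali":14,"kka":14,"rw":78,"w":31},"gsl":{"h":29,"q":99,"r":71},"seq":93},"qr":9,"yw":[29,[77,88,98],{"a":8,"g":8,"kv":27,"lum":36,"rg":8},{"a":94,"et":72,"ytv":93}]}
After op 13 (replace /yw 57): {"e":{"ac":{"ali":14,"kka":14,"rw":78,"w":31},"gsl":{"h":29,"q":99,"r":71},"seq":93},"qr":9,"yw":57}
After op 14 (remove /yw): {"e":{"ac":{"ali":14,"kka":14,"rw":78,"w":31},"gsl":{"h":29,"q":99,"r":71},"seq":93},"qr":9}
After op 15 (replace /qr 33): {"e":{"ac":{"ali":14,"kka":14,"rw":78,"w":31},"gsl":{"h":29,"q":99,"r":71},"seq":93},"qr":33}
After op 16 (add /e/nuj 43): {"e":{"ac":{"ali":14,"kka":14,"rw":78,"w":31},"gsl":{"h":29,"q":99,"r":71},"nuj":43,"seq":93},"qr":33}
After op 17 (replace /qr 48): {"e":{"ac":{"ali":14,"kka":14,"rw":78,"w":31},"gsl":{"h":29,"q":99,"r":71},"nuj":43,"seq":93},"qr":48}
After op 18 (replace /e/gsl 97): {"e":{"ac":{"ali":14,"kka":14,"rw":78,"w":31},"gsl":97,"nuj":43,"seq":93},"qr":48}
Size at path /e: 4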